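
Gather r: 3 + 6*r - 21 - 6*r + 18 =0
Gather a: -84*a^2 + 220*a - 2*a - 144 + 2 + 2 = -84*a^2 + 218*a - 140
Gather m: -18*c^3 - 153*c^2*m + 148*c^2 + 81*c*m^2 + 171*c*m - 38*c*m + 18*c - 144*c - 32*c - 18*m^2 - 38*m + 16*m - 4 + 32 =-18*c^3 + 148*c^2 - 158*c + m^2*(81*c - 18) + m*(-153*c^2 + 133*c - 22) + 28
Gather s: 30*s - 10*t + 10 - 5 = 30*s - 10*t + 5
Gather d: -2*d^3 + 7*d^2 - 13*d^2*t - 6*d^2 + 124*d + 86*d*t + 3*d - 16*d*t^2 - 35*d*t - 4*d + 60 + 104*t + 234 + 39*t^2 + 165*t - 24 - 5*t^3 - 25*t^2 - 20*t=-2*d^3 + d^2*(1 - 13*t) + d*(-16*t^2 + 51*t + 123) - 5*t^3 + 14*t^2 + 249*t + 270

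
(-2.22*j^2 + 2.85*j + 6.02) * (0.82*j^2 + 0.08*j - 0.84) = -1.8204*j^4 + 2.1594*j^3 + 7.0292*j^2 - 1.9124*j - 5.0568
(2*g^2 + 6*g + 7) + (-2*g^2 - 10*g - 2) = 5 - 4*g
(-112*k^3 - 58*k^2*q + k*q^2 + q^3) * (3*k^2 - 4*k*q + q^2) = -336*k^5 + 274*k^4*q + 123*k^3*q^2 - 59*k^2*q^3 - 3*k*q^4 + q^5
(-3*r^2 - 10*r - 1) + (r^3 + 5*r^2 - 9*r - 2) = r^3 + 2*r^2 - 19*r - 3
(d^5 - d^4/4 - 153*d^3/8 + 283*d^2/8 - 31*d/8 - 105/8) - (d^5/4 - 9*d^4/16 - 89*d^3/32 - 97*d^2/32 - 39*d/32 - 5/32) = 3*d^5/4 + 5*d^4/16 - 523*d^3/32 + 1229*d^2/32 - 85*d/32 - 415/32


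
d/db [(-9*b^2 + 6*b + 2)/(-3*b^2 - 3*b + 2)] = 3*(15*b^2 - 8*b + 6)/(9*b^4 + 18*b^3 - 3*b^2 - 12*b + 4)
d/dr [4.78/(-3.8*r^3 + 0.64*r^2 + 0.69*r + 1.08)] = (54.492*r^2 - 6.1184*r - 3.2982)/(-3.8*r^3 + 0.64*r^2 + 0.69*r + 1.08)^2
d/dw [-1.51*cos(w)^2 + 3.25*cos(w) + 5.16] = (3.02*cos(w) - 3.25)*sin(w)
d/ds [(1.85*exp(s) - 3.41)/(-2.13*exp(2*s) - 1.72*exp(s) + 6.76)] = (3.9405*exp(2*s) - 14.5266*exp(s) + 6.6408)*exp(s)/(4.5369*exp(4*s) + 7.3272*exp(3*s) - 25.8392*exp(2*s) - 23.2544*exp(s) + 45.6976)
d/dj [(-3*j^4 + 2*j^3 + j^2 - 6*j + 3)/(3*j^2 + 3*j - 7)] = (-18*j^5 - 21*j^4 + 96*j^3 - 21*j^2 - 32*j + 33)/(9*j^4 + 18*j^3 - 33*j^2 - 42*j + 49)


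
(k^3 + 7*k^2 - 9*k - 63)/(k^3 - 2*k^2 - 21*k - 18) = (k^2 + 4*k - 21)/(k^2 - 5*k - 6)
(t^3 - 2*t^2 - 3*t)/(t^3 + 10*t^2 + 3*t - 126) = t*(t + 1)/(t^2 + 13*t + 42)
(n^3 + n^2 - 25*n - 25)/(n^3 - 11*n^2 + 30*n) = (n^2 + 6*n + 5)/(n*(n - 6))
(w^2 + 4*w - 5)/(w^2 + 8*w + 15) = (w - 1)/(w + 3)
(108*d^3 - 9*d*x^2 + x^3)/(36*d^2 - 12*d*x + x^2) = 3*d + x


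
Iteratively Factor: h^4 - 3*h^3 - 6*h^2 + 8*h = (h)*(h^3 - 3*h^2 - 6*h + 8) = h*(h + 2)*(h^2 - 5*h + 4) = h*(h - 1)*(h + 2)*(h - 4)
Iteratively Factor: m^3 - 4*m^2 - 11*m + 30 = (m - 5)*(m^2 + m - 6) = (m - 5)*(m + 3)*(m - 2)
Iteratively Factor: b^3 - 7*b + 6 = (b - 2)*(b^2 + 2*b - 3) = (b - 2)*(b + 3)*(b - 1)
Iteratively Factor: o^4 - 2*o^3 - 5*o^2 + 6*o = (o - 1)*(o^3 - o^2 - 6*o) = (o - 1)*(o + 2)*(o^2 - 3*o) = o*(o - 1)*(o + 2)*(o - 3)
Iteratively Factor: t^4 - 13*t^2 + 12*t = (t - 1)*(t^3 + t^2 - 12*t) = (t - 1)*(t + 4)*(t^2 - 3*t) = t*(t - 1)*(t + 4)*(t - 3)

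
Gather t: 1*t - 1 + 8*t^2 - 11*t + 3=8*t^2 - 10*t + 2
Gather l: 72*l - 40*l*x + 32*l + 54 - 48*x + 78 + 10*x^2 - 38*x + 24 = l*(104 - 40*x) + 10*x^2 - 86*x + 156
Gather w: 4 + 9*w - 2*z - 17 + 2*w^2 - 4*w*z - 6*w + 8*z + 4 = 2*w^2 + w*(3 - 4*z) + 6*z - 9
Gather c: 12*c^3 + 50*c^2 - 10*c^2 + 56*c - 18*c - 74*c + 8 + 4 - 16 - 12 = 12*c^3 + 40*c^2 - 36*c - 16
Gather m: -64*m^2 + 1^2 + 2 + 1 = 4 - 64*m^2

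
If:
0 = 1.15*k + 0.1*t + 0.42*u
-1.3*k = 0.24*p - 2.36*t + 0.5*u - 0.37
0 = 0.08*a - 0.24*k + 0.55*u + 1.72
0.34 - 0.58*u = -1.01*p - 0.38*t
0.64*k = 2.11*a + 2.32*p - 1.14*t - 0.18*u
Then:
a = 1.96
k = 1.10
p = -1.88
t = -0.36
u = -2.93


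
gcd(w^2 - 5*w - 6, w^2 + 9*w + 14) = 1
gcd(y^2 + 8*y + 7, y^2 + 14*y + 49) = y + 7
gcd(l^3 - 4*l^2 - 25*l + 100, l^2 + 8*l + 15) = l + 5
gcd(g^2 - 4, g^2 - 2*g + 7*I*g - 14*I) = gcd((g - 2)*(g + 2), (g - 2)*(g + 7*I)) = g - 2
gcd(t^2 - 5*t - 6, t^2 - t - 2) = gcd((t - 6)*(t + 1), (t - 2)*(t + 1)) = t + 1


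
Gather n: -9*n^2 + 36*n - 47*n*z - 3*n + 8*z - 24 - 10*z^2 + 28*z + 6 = -9*n^2 + n*(33 - 47*z) - 10*z^2 + 36*z - 18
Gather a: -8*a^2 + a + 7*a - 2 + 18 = -8*a^2 + 8*a + 16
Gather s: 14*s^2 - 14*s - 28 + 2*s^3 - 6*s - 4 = 2*s^3 + 14*s^2 - 20*s - 32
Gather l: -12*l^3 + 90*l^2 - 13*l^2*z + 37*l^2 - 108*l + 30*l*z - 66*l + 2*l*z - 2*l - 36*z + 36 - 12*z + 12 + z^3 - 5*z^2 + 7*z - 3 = -12*l^3 + l^2*(127 - 13*z) + l*(32*z - 176) + z^3 - 5*z^2 - 41*z + 45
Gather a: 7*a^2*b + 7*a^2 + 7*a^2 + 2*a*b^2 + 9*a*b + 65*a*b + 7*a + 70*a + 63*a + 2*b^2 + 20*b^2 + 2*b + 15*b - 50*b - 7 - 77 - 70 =a^2*(7*b + 14) + a*(2*b^2 + 74*b + 140) + 22*b^2 - 33*b - 154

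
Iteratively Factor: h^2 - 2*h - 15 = (h - 5)*(h + 3)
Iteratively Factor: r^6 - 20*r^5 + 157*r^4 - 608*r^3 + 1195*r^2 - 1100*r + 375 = (r - 1)*(r^5 - 19*r^4 + 138*r^3 - 470*r^2 + 725*r - 375) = (r - 1)^2*(r^4 - 18*r^3 + 120*r^2 - 350*r + 375) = (r - 3)*(r - 1)^2*(r^3 - 15*r^2 + 75*r - 125) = (r - 5)*(r - 3)*(r - 1)^2*(r^2 - 10*r + 25) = (r - 5)^2*(r - 3)*(r - 1)^2*(r - 5)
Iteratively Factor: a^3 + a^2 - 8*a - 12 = (a - 3)*(a^2 + 4*a + 4) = (a - 3)*(a + 2)*(a + 2)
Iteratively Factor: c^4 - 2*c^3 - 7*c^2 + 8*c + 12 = (c - 2)*(c^3 - 7*c - 6) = (c - 3)*(c - 2)*(c^2 + 3*c + 2) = (c - 3)*(c - 2)*(c + 2)*(c + 1)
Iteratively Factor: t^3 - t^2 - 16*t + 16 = (t - 1)*(t^2 - 16) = (t - 4)*(t - 1)*(t + 4)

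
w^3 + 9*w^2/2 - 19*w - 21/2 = (w - 3)*(w + 1/2)*(w + 7)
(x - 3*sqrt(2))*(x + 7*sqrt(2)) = x^2 + 4*sqrt(2)*x - 42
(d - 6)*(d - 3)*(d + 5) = d^3 - 4*d^2 - 27*d + 90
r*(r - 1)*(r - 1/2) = r^3 - 3*r^2/2 + r/2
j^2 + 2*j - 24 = (j - 4)*(j + 6)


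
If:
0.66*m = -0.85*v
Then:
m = -1.28787878787879*v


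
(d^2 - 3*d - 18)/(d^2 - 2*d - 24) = (d + 3)/(d + 4)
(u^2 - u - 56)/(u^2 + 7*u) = (u - 8)/u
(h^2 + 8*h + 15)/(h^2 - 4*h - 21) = (h + 5)/(h - 7)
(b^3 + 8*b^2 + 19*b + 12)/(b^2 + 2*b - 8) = (b^2 + 4*b + 3)/(b - 2)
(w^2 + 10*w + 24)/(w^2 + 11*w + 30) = (w + 4)/(w + 5)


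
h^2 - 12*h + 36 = (h - 6)^2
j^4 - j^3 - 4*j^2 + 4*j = j*(j - 2)*(j - 1)*(j + 2)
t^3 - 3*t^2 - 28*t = t*(t - 7)*(t + 4)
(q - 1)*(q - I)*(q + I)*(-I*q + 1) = -I*q^4 + q^3 + I*q^3 - q^2 - I*q^2 + q + I*q - 1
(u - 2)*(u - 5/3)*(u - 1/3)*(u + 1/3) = u^4 - 11*u^3/3 + 29*u^2/9 + 11*u/27 - 10/27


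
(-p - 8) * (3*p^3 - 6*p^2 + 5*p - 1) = -3*p^4 - 18*p^3 + 43*p^2 - 39*p + 8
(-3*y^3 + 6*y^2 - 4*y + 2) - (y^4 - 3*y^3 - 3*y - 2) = -y^4 + 6*y^2 - y + 4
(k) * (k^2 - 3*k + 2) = k^3 - 3*k^2 + 2*k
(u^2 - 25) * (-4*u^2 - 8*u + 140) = -4*u^4 - 8*u^3 + 240*u^2 + 200*u - 3500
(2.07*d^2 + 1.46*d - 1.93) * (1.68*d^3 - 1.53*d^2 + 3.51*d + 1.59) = 3.4776*d^5 - 0.7143*d^4 + 1.7895*d^3 + 11.3688*d^2 - 4.4529*d - 3.0687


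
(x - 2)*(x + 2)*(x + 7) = x^3 + 7*x^2 - 4*x - 28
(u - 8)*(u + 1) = u^2 - 7*u - 8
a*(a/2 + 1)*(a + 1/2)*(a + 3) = a^4/2 + 11*a^3/4 + 17*a^2/4 + 3*a/2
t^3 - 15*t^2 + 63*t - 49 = (t - 7)^2*(t - 1)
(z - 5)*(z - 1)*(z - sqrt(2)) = z^3 - 6*z^2 - sqrt(2)*z^2 + 5*z + 6*sqrt(2)*z - 5*sqrt(2)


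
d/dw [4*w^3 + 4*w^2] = 4*w*(3*w + 2)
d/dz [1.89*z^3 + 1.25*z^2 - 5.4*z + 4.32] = 5.67*z^2 + 2.5*z - 5.4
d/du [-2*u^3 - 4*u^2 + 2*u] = -6*u^2 - 8*u + 2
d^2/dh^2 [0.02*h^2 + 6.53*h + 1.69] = 0.0400000000000000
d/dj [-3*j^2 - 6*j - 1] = -6*j - 6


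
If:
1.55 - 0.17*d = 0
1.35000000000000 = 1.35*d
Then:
No Solution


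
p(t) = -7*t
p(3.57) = -24.99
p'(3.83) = -7.00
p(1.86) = -13.02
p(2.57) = -17.99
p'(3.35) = -7.00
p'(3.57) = -7.00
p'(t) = -7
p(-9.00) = 63.00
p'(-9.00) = -7.00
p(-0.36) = 2.52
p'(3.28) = -7.00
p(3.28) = -22.96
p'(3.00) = -7.00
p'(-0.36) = -7.00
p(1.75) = -12.25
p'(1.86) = -7.00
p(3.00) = -21.00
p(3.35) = -23.45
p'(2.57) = -7.00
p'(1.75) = -7.00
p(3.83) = -26.81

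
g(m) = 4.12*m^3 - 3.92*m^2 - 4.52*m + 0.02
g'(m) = 12.36*m^2 - 7.84*m - 4.52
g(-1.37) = -11.74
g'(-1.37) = 29.42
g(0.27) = -1.41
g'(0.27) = -5.74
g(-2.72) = -99.60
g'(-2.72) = 108.25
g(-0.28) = 0.89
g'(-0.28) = -1.36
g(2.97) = 59.95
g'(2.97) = 81.22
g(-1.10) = -5.23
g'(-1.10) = 19.06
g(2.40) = 23.55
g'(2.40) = 47.86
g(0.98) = -4.30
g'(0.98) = -0.33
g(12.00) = 6500.66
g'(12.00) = 1681.24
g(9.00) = 2645.30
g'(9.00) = 926.08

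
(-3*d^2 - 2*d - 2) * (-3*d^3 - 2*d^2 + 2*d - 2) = 9*d^5 + 12*d^4 + 4*d^3 + 6*d^2 + 4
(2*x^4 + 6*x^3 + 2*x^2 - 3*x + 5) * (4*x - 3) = 8*x^5 + 18*x^4 - 10*x^3 - 18*x^2 + 29*x - 15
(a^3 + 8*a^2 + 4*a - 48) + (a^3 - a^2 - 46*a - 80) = 2*a^3 + 7*a^2 - 42*a - 128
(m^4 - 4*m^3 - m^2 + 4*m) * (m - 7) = m^5 - 11*m^4 + 27*m^3 + 11*m^2 - 28*m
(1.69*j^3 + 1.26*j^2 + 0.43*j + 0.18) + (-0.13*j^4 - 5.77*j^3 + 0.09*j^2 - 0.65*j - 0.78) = -0.13*j^4 - 4.08*j^3 + 1.35*j^2 - 0.22*j - 0.6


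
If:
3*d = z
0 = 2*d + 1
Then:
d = -1/2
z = -3/2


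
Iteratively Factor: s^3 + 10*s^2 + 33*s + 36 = (s + 3)*(s^2 + 7*s + 12) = (s + 3)^2*(s + 4)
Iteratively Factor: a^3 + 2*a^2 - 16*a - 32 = (a - 4)*(a^2 + 6*a + 8) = (a - 4)*(a + 4)*(a + 2)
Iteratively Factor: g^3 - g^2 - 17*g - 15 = (g + 3)*(g^2 - 4*g - 5) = (g + 1)*(g + 3)*(g - 5)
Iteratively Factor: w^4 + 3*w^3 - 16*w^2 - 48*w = (w - 4)*(w^3 + 7*w^2 + 12*w) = (w - 4)*(w + 4)*(w^2 + 3*w) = (w - 4)*(w + 3)*(w + 4)*(w)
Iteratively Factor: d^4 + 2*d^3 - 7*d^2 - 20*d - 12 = (d + 1)*(d^3 + d^2 - 8*d - 12) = (d - 3)*(d + 1)*(d^2 + 4*d + 4) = (d - 3)*(d + 1)*(d + 2)*(d + 2)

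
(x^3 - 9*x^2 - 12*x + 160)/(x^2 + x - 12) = (x^2 - 13*x + 40)/(x - 3)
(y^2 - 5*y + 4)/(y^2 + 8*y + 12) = (y^2 - 5*y + 4)/(y^2 + 8*y + 12)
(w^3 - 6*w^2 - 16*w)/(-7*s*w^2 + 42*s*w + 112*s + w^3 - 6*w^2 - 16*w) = -w/(7*s - w)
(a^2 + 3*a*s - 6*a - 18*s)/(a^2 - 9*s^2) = (6 - a)/(-a + 3*s)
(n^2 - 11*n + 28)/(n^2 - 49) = (n - 4)/(n + 7)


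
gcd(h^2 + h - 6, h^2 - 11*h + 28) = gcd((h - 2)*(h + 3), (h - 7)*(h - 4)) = 1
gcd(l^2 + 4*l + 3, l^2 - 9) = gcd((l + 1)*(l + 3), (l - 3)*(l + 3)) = l + 3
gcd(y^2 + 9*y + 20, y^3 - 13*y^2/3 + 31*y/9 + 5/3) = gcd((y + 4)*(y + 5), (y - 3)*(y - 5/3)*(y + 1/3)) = 1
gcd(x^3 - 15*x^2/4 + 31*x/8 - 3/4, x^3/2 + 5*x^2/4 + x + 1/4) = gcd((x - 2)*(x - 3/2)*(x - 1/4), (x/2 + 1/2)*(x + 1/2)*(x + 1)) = 1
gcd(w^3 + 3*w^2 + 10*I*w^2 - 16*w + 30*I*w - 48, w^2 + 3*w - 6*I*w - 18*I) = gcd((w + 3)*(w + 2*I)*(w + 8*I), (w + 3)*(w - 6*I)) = w + 3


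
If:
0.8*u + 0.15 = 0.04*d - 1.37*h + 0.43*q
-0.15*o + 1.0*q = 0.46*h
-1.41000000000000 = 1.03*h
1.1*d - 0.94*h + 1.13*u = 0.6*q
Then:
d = -0.0118712273641851*u - 3.19634701412358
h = -1.37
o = 12.41046277666*u - 20.5706706256959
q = 1.86156941649899*u - 3.71530933171847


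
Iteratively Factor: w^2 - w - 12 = (w + 3)*(w - 4)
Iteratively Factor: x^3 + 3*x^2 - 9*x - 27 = (x + 3)*(x^2 - 9) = (x + 3)^2*(x - 3)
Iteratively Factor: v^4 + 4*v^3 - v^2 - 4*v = (v + 4)*(v^3 - v) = (v - 1)*(v + 4)*(v^2 + v) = v*(v - 1)*(v + 4)*(v + 1)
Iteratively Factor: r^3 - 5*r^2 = (r)*(r^2 - 5*r) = r*(r - 5)*(r)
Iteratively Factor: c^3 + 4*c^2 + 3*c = (c + 1)*(c^2 + 3*c) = c*(c + 1)*(c + 3)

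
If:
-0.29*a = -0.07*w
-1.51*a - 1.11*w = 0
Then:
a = 0.00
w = 0.00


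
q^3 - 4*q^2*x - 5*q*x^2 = q*(q - 5*x)*(q + x)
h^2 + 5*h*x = h*(h + 5*x)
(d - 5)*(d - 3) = d^2 - 8*d + 15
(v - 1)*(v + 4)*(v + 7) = v^3 + 10*v^2 + 17*v - 28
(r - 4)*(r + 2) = r^2 - 2*r - 8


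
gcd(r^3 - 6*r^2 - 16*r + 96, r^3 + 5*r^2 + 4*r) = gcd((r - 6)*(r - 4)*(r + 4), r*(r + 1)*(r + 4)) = r + 4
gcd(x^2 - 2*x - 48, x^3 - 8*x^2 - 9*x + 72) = x - 8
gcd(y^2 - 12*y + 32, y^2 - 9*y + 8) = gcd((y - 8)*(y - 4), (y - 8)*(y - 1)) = y - 8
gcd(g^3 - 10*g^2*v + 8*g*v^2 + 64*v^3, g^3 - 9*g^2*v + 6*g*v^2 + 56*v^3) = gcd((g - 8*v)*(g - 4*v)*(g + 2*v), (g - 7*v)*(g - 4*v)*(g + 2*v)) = -g^2 + 2*g*v + 8*v^2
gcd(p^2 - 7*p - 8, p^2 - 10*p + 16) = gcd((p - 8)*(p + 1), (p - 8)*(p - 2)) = p - 8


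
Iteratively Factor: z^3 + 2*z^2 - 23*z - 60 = (z + 3)*(z^2 - z - 20) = (z - 5)*(z + 3)*(z + 4)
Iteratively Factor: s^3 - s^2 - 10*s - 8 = (s - 4)*(s^2 + 3*s + 2) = (s - 4)*(s + 1)*(s + 2)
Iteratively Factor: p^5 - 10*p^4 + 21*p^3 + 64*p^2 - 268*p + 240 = (p - 4)*(p^4 - 6*p^3 - 3*p^2 + 52*p - 60) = (p - 5)*(p - 4)*(p^3 - p^2 - 8*p + 12) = (p - 5)*(p - 4)*(p - 2)*(p^2 + p - 6) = (p - 5)*(p - 4)*(p - 2)*(p + 3)*(p - 2)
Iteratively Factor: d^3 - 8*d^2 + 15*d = (d - 3)*(d^2 - 5*d) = d*(d - 3)*(d - 5)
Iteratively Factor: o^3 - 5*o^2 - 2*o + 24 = (o + 2)*(o^2 - 7*o + 12) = (o - 4)*(o + 2)*(o - 3)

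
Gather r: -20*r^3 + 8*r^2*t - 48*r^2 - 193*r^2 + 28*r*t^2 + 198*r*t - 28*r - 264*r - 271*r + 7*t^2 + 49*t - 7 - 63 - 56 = -20*r^3 + r^2*(8*t - 241) + r*(28*t^2 + 198*t - 563) + 7*t^2 + 49*t - 126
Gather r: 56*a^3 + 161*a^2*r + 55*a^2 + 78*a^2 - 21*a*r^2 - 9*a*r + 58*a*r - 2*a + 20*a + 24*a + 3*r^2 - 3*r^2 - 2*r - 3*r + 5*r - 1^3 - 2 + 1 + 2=56*a^3 + 133*a^2 - 21*a*r^2 + 42*a + r*(161*a^2 + 49*a)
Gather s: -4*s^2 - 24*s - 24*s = -4*s^2 - 48*s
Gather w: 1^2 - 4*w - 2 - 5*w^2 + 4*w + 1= -5*w^2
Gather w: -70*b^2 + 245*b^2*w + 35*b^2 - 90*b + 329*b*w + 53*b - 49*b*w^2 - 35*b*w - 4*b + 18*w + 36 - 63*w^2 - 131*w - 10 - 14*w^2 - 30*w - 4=-35*b^2 - 41*b + w^2*(-49*b - 77) + w*(245*b^2 + 294*b - 143) + 22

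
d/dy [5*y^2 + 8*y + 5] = 10*y + 8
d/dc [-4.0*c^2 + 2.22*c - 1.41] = 2.22 - 8.0*c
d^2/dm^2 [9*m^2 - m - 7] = 18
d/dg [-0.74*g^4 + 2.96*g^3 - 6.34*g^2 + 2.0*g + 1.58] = -2.96*g^3 + 8.88*g^2 - 12.68*g + 2.0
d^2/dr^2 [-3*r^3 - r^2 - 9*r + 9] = -18*r - 2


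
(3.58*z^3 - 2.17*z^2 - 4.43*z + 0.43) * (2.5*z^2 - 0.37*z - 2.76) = 8.95*z^5 - 6.7496*z^4 - 20.1529*z^3 + 8.7033*z^2 + 12.0677*z - 1.1868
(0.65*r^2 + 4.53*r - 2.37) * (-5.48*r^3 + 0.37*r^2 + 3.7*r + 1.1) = -3.562*r^5 - 24.5839*r^4 + 17.0687*r^3 + 16.5991*r^2 - 3.786*r - 2.607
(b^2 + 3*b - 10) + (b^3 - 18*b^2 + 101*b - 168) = b^3 - 17*b^2 + 104*b - 178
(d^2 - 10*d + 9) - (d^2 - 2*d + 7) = 2 - 8*d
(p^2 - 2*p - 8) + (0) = p^2 - 2*p - 8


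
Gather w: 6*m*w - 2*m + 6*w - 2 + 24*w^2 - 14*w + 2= -2*m + 24*w^2 + w*(6*m - 8)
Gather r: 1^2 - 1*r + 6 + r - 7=0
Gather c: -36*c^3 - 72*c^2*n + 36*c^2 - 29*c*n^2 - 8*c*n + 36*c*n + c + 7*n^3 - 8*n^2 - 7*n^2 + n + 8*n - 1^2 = -36*c^3 + c^2*(36 - 72*n) + c*(-29*n^2 + 28*n + 1) + 7*n^3 - 15*n^2 + 9*n - 1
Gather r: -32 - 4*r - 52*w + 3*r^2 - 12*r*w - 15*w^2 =3*r^2 + r*(-12*w - 4) - 15*w^2 - 52*w - 32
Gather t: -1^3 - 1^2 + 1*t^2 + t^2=2*t^2 - 2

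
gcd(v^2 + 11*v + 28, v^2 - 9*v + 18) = 1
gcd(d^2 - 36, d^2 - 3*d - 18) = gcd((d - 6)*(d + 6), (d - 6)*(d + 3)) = d - 6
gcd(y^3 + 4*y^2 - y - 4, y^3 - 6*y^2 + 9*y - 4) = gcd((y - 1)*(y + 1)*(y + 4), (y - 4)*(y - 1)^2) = y - 1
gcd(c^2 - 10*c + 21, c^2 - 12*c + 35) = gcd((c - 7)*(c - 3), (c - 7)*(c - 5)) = c - 7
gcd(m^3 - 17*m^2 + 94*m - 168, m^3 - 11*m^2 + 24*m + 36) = m - 6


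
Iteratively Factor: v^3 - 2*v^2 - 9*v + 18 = (v - 3)*(v^2 + v - 6) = (v - 3)*(v + 3)*(v - 2)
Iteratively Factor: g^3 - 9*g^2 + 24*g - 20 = (g - 5)*(g^2 - 4*g + 4) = (g - 5)*(g - 2)*(g - 2)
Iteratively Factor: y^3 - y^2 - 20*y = (y)*(y^2 - y - 20) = y*(y - 5)*(y + 4)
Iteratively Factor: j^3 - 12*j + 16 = (j - 2)*(j^2 + 2*j - 8) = (j - 2)^2*(j + 4)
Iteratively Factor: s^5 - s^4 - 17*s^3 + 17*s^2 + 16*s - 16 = (s + 1)*(s^4 - 2*s^3 - 15*s^2 + 32*s - 16) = (s + 1)*(s + 4)*(s^3 - 6*s^2 + 9*s - 4) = (s - 1)*(s + 1)*(s + 4)*(s^2 - 5*s + 4) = (s - 4)*(s - 1)*(s + 1)*(s + 4)*(s - 1)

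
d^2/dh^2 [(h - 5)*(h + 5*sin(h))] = (25 - 5*h)*sin(h) + 10*cos(h) + 2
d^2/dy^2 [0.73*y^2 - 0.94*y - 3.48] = 1.46000000000000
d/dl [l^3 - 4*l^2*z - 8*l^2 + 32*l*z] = 3*l^2 - 8*l*z - 16*l + 32*z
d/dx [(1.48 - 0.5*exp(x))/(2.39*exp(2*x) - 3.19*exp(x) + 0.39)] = (1.195*exp(2*x) - 7.0744*exp(x) + 4.5262)*exp(x)/(5.7121*exp(4*x) - 15.2482*exp(3*x) + 12.0403*exp(2*x) - 2.4882*exp(x) + 0.1521)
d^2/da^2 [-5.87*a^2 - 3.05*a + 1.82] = -11.7400000000000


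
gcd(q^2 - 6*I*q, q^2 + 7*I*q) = q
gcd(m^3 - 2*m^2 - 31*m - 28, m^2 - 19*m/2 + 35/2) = m - 7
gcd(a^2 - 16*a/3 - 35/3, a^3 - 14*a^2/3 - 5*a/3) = 1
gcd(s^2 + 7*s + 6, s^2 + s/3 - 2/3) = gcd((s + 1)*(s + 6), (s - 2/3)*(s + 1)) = s + 1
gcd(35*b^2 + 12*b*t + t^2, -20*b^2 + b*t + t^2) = 5*b + t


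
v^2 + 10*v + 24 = (v + 4)*(v + 6)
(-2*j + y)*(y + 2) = -2*j*y - 4*j + y^2 + 2*y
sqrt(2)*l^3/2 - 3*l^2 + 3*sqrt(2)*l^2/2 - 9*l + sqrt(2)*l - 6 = (l + 1)*(l - 3*sqrt(2))*(sqrt(2)*l/2 + sqrt(2))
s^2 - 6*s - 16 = (s - 8)*(s + 2)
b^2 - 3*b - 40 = (b - 8)*(b + 5)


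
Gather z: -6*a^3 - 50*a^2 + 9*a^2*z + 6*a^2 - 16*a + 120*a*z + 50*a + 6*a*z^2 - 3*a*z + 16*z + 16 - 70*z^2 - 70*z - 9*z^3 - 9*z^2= -6*a^3 - 44*a^2 + 34*a - 9*z^3 + z^2*(6*a - 79) + z*(9*a^2 + 117*a - 54) + 16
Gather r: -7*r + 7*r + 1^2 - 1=0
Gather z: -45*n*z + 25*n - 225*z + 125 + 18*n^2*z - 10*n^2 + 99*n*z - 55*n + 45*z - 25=-10*n^2 - 30*n + z*(18*n^2 + 54*n - 180) + 100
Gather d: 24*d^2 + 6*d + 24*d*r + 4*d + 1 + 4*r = 24*d^2 + d*(24*r + 10) + 4*r + 1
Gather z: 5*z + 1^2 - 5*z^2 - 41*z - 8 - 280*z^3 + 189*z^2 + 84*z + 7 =-280*z^3 + 184*z^2 + 48*z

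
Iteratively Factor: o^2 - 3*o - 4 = (o + 1)*(o - 4)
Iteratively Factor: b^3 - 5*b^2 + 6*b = (b)*(b^2 - 5*b + 6) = b*(b - 2)*(b - 3)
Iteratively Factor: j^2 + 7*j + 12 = (j + 3)*(j + 4)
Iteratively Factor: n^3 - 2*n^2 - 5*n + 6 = (n - 3)*(n^2 + n - 2) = (n - 3)*(n + 2)*(n - 1)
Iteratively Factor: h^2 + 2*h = (h)*(h + 2)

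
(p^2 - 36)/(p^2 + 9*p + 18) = (p - 6)/(p + 3)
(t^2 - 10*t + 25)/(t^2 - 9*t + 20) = (t - 5)/(t - 4)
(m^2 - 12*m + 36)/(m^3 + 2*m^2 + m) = (m^2 - 12*m + 36)/(m*(m^2 + 2*m + 1))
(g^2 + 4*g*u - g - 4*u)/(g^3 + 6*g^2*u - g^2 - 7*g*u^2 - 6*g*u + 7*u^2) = (-g - 4*u)/(-g^2 - 6*g*u + 7*u^2)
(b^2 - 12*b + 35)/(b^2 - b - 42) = (b - 5)/(b + 6)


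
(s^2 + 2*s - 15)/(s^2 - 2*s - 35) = (s - 3)/(s - 7)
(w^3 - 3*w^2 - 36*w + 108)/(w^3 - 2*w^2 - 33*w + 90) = (w - 6)/(w - 5)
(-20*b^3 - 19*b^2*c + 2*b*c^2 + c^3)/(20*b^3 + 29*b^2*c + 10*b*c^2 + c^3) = (-4*b + c)/(4*b + c)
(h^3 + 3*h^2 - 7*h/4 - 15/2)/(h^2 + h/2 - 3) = h + 5/2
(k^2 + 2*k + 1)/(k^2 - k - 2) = (k + 1)/(k - 2)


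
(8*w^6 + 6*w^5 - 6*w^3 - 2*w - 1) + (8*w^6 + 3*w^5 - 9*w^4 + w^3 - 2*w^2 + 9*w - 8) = 16*w^6 + 9*w^5 - 9*w^4 - 5*w^3 - 2*w^2 + 7*w - 9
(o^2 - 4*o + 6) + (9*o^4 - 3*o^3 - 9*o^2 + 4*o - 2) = 9*o^4 - 3*o^3 - 8*o^2 + 4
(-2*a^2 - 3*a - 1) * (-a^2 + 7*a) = 2*a^4 - 11*a^3 - 20*a^2 - 7*a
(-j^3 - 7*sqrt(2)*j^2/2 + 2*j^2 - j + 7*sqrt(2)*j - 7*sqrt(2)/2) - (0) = -j^3 - 7*sqrt(2)*j^2/2 + 2*j^2 - j + 7*sqrt(2)*j - 7*sqrt(2)/2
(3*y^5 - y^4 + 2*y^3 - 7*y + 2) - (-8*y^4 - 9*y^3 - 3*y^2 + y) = 3*y^5 + 7*y^4 + 11*y^3 + 3*y^2 - 8*y + 2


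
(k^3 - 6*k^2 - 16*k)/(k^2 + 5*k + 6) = k*(k - 8)/(k + 3)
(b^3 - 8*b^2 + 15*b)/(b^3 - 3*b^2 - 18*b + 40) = b*(b - 3)/(b^2 + 2*b - 8)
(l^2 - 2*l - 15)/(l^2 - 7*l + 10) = (l + 3)/(l - 2)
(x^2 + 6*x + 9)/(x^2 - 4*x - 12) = (x^2 + 6*x + 9)/(x^2 - 4*x - 12)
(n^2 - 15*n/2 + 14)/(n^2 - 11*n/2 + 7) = (n - 4)/(n - 2)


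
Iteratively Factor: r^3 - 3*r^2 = (r - 3)*(r^2) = r*(r - 3)*(r)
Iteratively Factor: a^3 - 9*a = (a)*(a^2 - 9) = a*(a - 3)*(a + 3)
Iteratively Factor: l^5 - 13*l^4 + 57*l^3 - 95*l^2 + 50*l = (l - 5)*(l^4 - 8*l^3 + 17*l^2 - 10*l) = l*(l - 5)*(l^3 - 8*l^2 + 17*l - 10) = l*(l - 5)*(l - 2)*(l^2 - 6*l + 5) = l*(l - 5)^2*(l - 2)*(l - 1)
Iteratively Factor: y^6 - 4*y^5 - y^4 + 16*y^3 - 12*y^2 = (y + 2)*(y^5 - 6*y^4 + 11*y^3 - 6*y^2) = y*(y + 2)*(y^4 - 6*y^3 + 11*y^2 - 6*y) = y*(y - 2)*(y + 2)*(y^3 - 4*y^2 + 3*y) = y^2*(y - 2)*(y + 2)*(y^2 - 4*y + 3) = y^2*(y - 3)*(y - 2)*(y + 2)*(y - 1)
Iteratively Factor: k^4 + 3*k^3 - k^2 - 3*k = (k - 1)*(k^3 + 4*k^2 + 3*k) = k*(k - 1)*(k^2 + 4*k + 3) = k*(k - 1)*(k + 3)*(k + 1)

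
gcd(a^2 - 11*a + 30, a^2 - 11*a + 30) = a^2 - 11*a + 30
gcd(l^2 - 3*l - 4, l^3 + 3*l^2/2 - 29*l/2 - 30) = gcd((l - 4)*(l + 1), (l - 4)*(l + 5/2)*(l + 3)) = l - 4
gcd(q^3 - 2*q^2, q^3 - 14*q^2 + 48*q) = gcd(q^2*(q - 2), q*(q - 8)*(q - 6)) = q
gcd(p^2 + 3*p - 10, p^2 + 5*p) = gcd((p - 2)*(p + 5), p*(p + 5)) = p + 5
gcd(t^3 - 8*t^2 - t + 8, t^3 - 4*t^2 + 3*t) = t - 1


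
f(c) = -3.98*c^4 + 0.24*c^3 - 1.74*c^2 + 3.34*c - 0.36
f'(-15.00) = 53947.54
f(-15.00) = -202739.46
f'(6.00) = -3430.34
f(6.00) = -5149.20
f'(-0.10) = 3.71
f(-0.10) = -0.71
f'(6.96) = -5353.49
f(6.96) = -9319.91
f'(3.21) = -526.98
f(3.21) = -422.20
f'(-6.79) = 5043.87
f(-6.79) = -8638.23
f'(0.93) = -12.08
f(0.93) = -1.54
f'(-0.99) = 22.94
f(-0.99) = -9.43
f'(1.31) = -35.77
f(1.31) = -10.15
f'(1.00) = -15.34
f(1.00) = -2.50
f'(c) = -15.92*c^3 + 0.72*c^2 - 3.48*c + 3.34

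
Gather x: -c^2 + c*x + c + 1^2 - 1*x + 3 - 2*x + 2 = -c^2 + c + x*(c - 3) + 6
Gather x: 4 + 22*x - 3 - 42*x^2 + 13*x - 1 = -42*x^2 + 35*x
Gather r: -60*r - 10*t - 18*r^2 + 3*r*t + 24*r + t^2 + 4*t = -18*r^2 + r*(3*t - 36) + t^2 - 6*t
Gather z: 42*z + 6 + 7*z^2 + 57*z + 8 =7*z^2 + 99*z + 14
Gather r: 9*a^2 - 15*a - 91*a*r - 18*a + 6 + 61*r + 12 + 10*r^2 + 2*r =9*a^2 - 33*a + 10*r^2 + r*(63 - 91*a) + 18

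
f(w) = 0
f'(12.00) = 0.00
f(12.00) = 0.00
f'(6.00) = 0.00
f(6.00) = 0.00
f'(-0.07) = 0.00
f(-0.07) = 0.00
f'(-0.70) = 0.00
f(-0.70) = 0.00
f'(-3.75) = 0.00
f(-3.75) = 0.00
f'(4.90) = 0.00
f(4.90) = 0.00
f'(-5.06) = 0.00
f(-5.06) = 0.00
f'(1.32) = 0.00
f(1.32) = 0.00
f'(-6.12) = 0.00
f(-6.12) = 0.00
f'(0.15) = 0.00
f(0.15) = 0.00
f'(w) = 0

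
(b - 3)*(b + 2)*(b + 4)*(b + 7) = b^4 + 10*b^3 + 11*b^2 - 94*b - 168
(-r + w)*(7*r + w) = -7*r^2 + 6*r*w + w^2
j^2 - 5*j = j*(j - 5)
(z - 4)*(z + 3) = z^2 - z - 12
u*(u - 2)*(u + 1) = u^3 - u^2 - 2*u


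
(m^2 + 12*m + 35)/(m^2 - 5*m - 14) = (m^2 + 12*m + 35)/(m^2 - 5*m - 14)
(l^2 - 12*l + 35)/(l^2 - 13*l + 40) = (l - 7)/(l - 8)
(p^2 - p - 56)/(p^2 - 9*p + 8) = (p + 7)/(p - 1)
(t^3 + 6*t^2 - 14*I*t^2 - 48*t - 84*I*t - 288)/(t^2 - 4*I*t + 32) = (t^2 + 6*t*(1 - I) - 36*I)/(t + 4*I)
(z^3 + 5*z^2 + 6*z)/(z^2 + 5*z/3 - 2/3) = 3*z*(z + 3)/(3*z - 1)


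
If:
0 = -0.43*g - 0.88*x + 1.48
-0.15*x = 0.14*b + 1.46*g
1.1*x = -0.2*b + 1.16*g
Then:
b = -5.81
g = 0.40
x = 1.48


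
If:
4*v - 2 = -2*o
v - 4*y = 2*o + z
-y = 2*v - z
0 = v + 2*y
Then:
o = 3/11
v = 4/11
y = -2/11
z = 6/11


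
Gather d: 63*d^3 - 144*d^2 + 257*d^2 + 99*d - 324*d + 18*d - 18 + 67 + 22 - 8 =63*d^3 + 113*d^2 - 207*d + 63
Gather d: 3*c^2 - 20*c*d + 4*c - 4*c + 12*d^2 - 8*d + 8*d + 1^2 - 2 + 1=3*c^2 - 20*c*d + 12*d^2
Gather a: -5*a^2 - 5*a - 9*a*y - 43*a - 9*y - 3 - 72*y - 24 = -5*a^2 + a*(-9*y - 48) - 81*y - 27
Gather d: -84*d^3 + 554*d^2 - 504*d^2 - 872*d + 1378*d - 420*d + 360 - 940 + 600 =-84*d^3 + 50*d^2 + 86*d + 20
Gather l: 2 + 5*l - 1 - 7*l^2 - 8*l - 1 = -7*l^2 - 3*l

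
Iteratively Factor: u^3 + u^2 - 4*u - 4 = (u + 2)*(u^2 - u - 2) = (u + 1)*(u + 2)*(u - 2)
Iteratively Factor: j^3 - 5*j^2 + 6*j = (j)*(j^2 - 5*j + 6) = j*(j - 2)*(j - 3)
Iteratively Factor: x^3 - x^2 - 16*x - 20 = (x + 2)*(x^2 - 3*x - 10) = (x + 2)^2*(x - 5)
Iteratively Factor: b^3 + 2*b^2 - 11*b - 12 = (b - 3)*(b^2 + 5*b + 4) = (b - 3)*(b + 1)*(b + 4)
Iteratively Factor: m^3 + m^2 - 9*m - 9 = (m + 1)*(m^2 - 9) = (m + 1)*(m + 3)*(m - 3)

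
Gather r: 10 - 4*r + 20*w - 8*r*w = r*(-8*w - 4) + 20*w + 10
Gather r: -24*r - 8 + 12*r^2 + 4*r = 12*r^2 - 20*r - 8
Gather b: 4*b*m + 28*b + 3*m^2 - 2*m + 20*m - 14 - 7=b*(4*m + 28) + 3*m^2 + 18*m - 21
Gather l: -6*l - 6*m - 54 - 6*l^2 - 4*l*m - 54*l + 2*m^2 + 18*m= -6*l^2 + l*(-4*m - 60) + 2*m^2 + 12*m - 54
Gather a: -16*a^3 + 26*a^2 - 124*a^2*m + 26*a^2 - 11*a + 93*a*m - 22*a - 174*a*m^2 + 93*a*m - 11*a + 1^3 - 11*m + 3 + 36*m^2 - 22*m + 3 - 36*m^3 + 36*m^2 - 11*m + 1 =-16*a^3 + a^2*(52 - 124*m) + a*(-174*m^2 + 186*m - 44) - 36*m^3 + 72*m^2 - 44*m + 8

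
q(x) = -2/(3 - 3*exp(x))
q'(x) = -6*exp(x)/(3 - 3*exp(x))^2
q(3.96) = 0.01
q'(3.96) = -0.01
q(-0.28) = -2.73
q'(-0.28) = -8.45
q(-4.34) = -0.68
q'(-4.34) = -0.01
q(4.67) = 0.01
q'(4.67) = -0.01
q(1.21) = 0.28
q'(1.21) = -0.40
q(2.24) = 0.08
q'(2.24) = -0.09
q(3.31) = 0.03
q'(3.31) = -0.03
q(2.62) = 0.05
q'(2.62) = -0.06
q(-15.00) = -0.67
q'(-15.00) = 0.00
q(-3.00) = -0.70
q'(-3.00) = -0.04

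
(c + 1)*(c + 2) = c^2 + 3*c + 2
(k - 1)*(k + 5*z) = k^2 + 5*k*z - k - 5*z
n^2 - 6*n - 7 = (n - 7)*(n + 1)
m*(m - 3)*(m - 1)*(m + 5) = m^4 + m^3 - 17*m^2 + 15*m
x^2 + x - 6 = (x - 2)*(x + 3)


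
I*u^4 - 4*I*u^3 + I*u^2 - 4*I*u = u*(u - 4)*(u + I)*(I*u + 1)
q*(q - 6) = q^2 - 6*q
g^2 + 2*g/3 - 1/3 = (g - 1/3)*(g + 1)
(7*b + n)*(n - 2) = 7*b*n - 14*b + n^2 - 2*n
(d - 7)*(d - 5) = d^2 - 12*d + 35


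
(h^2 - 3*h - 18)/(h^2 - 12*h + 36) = (h + 3)/(h - 6)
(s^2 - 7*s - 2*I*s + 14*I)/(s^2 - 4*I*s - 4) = (s - 7)/(s - 2*I)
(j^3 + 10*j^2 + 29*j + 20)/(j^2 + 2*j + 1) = (j^2 + 9*j + 20)/(j + 1)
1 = 1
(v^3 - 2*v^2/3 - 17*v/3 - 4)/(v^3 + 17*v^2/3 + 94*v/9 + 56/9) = 3*(v^2 - 2*v - 3)/(3*v^2 + 13*v + 14)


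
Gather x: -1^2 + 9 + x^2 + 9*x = x^2 + 9*x + 8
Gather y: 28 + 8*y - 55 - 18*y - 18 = -10*y - 45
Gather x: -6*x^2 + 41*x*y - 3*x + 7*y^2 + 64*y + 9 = -6*x^2 + x*(41*y - 3) + 7*y^2 + 64*y + 9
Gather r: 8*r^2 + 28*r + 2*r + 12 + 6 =8*r^2 + 30*r + 18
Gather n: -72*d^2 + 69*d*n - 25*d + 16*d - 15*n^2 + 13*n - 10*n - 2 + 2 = -72*d^2 - 9*d - 15*n^2 + n*(69*d + 3)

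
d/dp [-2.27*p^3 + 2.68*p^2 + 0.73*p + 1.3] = -6.81*p^2 + 5.36*p + 0.73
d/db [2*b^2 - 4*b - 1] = 4*b - 4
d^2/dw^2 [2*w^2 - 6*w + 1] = 4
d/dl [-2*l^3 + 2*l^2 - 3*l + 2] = -6*l^2 + 4*l - 3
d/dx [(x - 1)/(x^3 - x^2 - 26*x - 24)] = (x^3 - x^2 - 26*x + (x - 1)*(-3*x^2 + 2*x + 26) - 24)/(-x^3 + x^2 + 26*x + 24)^2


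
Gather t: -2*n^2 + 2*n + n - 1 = -2*n^2 + 3*n - 1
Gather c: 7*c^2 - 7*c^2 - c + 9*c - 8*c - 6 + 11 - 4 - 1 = 0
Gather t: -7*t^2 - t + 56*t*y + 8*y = -7*t^2 + t*(56*y - 1) + 8*y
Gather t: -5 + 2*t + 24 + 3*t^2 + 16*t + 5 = 3*t^2 + 18*t + 24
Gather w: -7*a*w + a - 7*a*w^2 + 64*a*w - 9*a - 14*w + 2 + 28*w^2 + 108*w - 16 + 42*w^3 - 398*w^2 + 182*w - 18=-8*a + 42*w^3 + w^2*(-7*a - 370) + w*(57*a + 276) - 32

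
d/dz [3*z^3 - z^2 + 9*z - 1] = 9*z^2 - 2*z + 9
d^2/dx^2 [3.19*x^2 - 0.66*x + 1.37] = 6.38000000000000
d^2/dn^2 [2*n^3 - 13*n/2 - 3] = 12*n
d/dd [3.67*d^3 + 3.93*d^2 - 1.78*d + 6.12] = 11.01*d^2 + 7.86*d - 1.78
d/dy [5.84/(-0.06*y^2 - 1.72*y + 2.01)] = (0.7008*y + 10.0448)/(0.06*y^2 + 1.72*y - 2.01)^2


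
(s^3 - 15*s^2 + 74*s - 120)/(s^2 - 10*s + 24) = s - 5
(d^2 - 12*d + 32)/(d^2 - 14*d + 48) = (d - 4)/(d - 6)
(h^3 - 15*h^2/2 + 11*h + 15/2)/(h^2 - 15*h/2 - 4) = (h^2 - 8*h + 15)/(h - 8)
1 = 1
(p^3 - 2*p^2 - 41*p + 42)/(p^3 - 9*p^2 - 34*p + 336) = (p - 1)/(p - 8)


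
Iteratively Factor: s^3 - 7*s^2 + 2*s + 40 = (s + 2)*(s^2 - 9*s + 20) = (s - 4)*(s + 2)*(s - 5)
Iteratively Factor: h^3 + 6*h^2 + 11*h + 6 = (h + 1)*(h^2 + 5*h + 6) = (h + 1)*(h + 2)*(h + 3)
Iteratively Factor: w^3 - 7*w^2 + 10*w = (w - 5)*(w^2 - 2*w) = w*(w - 5)*(w - 2)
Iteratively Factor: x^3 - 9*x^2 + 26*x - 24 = (x - 4)*(x^2 - 5*x + 6) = (x - 4)*(x - 3)*(x - 2)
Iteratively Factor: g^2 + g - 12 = (g + 4)*(g - 3)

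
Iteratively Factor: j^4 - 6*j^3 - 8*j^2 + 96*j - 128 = (j + 4)*(j^3 - 10*j^2 + 32*j - 32) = (j - 4)*(j + 4)*(j^2 - 6*j + 8) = (j - 4)^2*(j + 4)*(j - 2)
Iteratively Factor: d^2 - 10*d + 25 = (d - 5)*(d - 5)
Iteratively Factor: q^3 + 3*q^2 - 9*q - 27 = (q + 3)*(q^2 - 9) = (q + 3)^2*(q - 3)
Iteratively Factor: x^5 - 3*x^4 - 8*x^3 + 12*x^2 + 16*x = (x)*(x^4 - 3*x^3 - 8*x^2 + 12*x + 16) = x*(x - 2)*(x^3 - x^2 - 10*x - 8) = x*(x - 2)*(x + 2)*(x^2 - 3*x - 4) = x*(x - 2)*(x + 1)*(x + 2)*(x - 4)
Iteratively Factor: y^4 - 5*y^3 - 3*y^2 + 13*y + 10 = (y - 2)*(y^3 - 3*y^2 - 9*y - 5) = (y - 2)*(y + 1)*(y^2 - 4*y - 5) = (y - 2)*(y + 1)^2*(y - 5)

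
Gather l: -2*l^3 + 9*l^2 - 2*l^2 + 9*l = -2*l^3 + 7*l^2 + 9*l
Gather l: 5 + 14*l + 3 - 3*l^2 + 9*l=-3*l^2 + 23*l + 8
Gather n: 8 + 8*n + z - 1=8*n + z + 7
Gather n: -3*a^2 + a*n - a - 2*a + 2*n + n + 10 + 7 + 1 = -3*a^2 - 3*a + n*(a + 3) + 18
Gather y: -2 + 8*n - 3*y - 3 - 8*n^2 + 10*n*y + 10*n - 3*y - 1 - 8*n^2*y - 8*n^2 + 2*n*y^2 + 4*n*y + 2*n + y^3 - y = -16*n^2 + 2*n*y^2 + 20*n + y^3 + y*(-8*n^2 + 14*n - 7) - 6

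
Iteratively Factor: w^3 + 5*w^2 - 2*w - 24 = (w - 2)*(w^2 + 7*w + 12) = (w - 2)*(w + 4)*(w + 3)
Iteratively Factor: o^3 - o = (o - 1)*(o^2 + o) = (o - 1)*(o + 1)*(o)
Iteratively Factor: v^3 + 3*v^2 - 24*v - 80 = (v - 5)*(v^2 + 8*v + 16) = (v - 5)*(v + 4)*(v + 4)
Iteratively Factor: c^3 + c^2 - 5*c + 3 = (c - 1)*(c^2 + 2*c - 3) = (c - 1)*(c + 3)*(c - 1)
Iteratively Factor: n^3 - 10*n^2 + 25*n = (n - 5)*(n^2 - 5*n) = n*(n - 5)*(n - 5)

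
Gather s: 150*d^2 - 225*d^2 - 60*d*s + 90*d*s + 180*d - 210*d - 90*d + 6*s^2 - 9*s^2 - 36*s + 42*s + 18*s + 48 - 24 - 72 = -75*d^2 - 120*d - 3*s^2 + s*(30*d + 24) - 48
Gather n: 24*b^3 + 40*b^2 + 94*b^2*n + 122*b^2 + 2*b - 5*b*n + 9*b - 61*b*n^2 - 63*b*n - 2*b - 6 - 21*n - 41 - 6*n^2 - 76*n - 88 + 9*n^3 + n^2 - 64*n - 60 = 24*b^3 + 162*b^2 + 9*b + 9*n^3 + n^2*(-61*b - 5) + n*(94*b^2 - 68*b - 161) - 195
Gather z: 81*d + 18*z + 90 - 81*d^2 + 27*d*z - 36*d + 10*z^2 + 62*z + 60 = -81*d^2 + 45*d + 10*z^2 + z*(27*d + 80) + 150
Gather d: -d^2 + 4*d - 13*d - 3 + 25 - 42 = -d^2 - 9*d - 20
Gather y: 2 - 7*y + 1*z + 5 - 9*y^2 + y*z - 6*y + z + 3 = -9*y^2 + y*(z - 13) + 2*z + 10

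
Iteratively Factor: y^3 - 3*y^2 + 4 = (y + 1)*(y^2 - 4*y + 4) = (y - 2)*(y + 1)*(y - 2)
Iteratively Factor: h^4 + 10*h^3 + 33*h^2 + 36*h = (h)*(h^3 + 10*h^2 + 33*h + 36) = h*(h + 4)*(h^2 + 6*h + 9) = h*(h + 3)*(h + 4)*(h + 3)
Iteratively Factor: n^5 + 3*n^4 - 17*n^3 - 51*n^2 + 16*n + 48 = (n - 4)*(n^4 + 7*n^3 + 11*n^2 - 7*n - 12) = (n - 4)*(n - 1)*(n^3 + 8*n^2 + 19*n + 12) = (n - 4)*(n - 1)*(n + 1)*(n^2 + 7*n + 12) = (n - 4)*(n - 1)*(n + 1)*(n + 4)*(n + 3)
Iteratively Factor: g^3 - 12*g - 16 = (g - 4)*(g^2 + 4*g + 4) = (g - 4)*(g + 2)*(g + 2)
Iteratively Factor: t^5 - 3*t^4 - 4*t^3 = (t)*(t^4 - 3*t^3 - 4*t^2) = t^2*(t^3 - 3*t^2 - 4*t) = t^3*(t^2 - 3*t - 4) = t^3*(t + 1)*(t - 4)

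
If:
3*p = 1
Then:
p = 1/3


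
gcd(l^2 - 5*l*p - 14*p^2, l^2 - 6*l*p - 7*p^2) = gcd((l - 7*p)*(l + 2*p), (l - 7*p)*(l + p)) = -l + 7*p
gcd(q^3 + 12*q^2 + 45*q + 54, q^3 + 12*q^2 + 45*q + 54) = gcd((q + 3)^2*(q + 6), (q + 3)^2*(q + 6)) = q^3 + 12*q^2 + 45*q + 54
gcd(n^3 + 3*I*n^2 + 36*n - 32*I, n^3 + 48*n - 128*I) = n^2 + 4*I*n + 32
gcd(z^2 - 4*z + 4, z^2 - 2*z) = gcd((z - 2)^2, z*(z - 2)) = z - 2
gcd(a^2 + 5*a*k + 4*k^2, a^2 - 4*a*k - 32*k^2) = a + 4*k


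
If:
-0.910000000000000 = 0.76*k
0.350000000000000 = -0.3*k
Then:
No Solution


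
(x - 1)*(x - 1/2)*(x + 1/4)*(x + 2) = x^4 + 3*x^3/4 - 19*x^2/8 + 3*x/8 + 1/4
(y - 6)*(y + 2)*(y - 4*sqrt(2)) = y^3 - 4*sqrt(2)*y^2 - 4*y^2 - 12*y + 16*sqrt(2)*y + 48*sqrt(2)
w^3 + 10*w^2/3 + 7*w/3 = w*(w + 1)*(w + 7/3)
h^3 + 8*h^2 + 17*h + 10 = (h + 1)*(h + 2)*(h + 5)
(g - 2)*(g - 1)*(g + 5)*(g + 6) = g^4 + 8*g^3 - g^2 - 68*g + 60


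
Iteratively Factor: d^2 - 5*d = (d)*(d - 5)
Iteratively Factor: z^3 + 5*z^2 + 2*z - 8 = (z - 1)*(z^2 + 6*z + 8) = (z - 1)*(z + 4)*(z + 2)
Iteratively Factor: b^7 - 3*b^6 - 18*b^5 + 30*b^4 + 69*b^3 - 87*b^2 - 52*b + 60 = (b - 5)*(b^6 + 2*b^5 - 8*b^4 - 10*b^3 + 19*b^2 + 8*b - 12) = (b - 5)*(b - 1)*(b^5 + 3*b^4 - 5*b^3 - 15*b^2 + 4*b + 12) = (b - 5)*(b - 1)*(b + 2)*(b^4 + b^3 - 7*b^2 - b + 6) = (b - 5)*(b - 1)^2*(b + 2)*(b^3 + 2*b^2 - 5*b - 6) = (b - 5)*(b - 2)*(b - 1)^2*(b + 2)*(b^2 + 4*b + 3) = (b - 5)*(b - 2)*(b - 1)^2*(b + 2)*(b + 3)*(b + 1)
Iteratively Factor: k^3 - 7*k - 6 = (k + 2)*(k^2 - 2*k - 3) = (k + 1)*(k + 2)*(k - 3)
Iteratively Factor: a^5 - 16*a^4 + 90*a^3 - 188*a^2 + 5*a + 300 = (a - 4)*(a^4 - 12*a^3 + 42*a^2 - 20*a - 75) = (a - 5)*(a - 4)*(a^3 - 7*a^2 + 7*a + 15) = (a - 5)^2*(a - 4)*(a^2 - 2*a - 3) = (a - 5)^2*(a - 4)*(a + 1)*(a - 3)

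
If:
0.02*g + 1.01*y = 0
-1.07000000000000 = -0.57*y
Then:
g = -94.80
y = 1.88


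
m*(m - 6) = m^2 - 6*m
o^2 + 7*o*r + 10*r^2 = (o + 2*r)*(o + 5*r)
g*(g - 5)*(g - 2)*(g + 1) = g^4 - 6*g^3 + 3*g^2 + 10*g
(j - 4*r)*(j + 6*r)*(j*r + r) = j^3*r + 2*j^2*r^2 + j^2*r - 24*j*r^3 + 2*j*r^2 - 24*r^3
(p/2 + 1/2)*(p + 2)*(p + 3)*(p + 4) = p^4/2 + 5*p^3 + 35*p^2/2 + 25*p + 12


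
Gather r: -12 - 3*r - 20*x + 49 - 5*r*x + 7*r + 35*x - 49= r*(4 - 5*x) + 15*x - 12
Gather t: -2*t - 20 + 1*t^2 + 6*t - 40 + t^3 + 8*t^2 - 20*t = t^3 + 9*t^2 - 16*t - 60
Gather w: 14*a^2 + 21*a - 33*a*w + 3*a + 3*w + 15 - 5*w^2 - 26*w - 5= 14*a^2 + 24*a - 5*w^2 + w*(-33*a - 23) + 10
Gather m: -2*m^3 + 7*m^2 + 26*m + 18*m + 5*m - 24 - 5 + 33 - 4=-2*m^3 + 7*m^2 + 49*m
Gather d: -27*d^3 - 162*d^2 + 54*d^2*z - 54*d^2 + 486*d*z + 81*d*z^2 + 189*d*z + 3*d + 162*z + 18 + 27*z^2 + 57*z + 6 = -27*d^3 + d^2*(54*z - 216) + d*(81*z^2 + 675*z + 3) + 27*z^2 + 219*z + 24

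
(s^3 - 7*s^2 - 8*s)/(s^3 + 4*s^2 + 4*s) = (s^2 - 7*s - 8)/(s^2 + 4*s + 4)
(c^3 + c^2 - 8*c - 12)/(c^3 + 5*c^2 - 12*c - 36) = (c + 2)/(c + 6)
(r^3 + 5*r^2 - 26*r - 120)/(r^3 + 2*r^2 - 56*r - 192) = (r - 5)/(r - 8)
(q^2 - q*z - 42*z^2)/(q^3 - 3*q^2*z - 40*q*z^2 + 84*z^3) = 1/(q - 2*z)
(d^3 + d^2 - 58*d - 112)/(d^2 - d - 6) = (d^2 - d - 56)/(d - 3)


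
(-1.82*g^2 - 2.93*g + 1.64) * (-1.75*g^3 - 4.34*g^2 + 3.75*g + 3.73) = 3.185*g^5 + 13.0263*g^4 + 3.0212*g^3 - 24.8937*g^2 - 4.7789*g + 6.1172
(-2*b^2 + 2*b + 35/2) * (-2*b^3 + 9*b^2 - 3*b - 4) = 4*b^5 - 22*b^4 - 11*b^3 + 319*b^2/2 - 121*b/2 - 70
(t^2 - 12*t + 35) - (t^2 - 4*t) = 35 - 8*t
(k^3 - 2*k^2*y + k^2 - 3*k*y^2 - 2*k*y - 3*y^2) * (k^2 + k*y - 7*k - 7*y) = k^5 - k^4*y - 6*k^4 - 5*k^3*y^2 + 6*k^3*y - 7*k^3 - 3*k^2*y^3 + 30*k^2*y^2 + 7*k^2*y + 18*k*y^3 + 35*k*y^2 + 21*y^3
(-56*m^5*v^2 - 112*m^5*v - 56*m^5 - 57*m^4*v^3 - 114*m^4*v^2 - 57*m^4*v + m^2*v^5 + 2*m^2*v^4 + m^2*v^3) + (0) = -56*m^5*v^2 - 112*m^5*v - 56*m^5 - 57*m^4*v^3 - 114*m^4*v^2 - 57*m^4*v + m^2*v^5 + 2*m^2*v^4 + m^2*v^3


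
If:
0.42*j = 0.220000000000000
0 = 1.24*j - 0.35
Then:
No Solution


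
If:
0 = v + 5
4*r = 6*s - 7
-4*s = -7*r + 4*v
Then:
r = -46/13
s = -31/26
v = -5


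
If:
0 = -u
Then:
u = 0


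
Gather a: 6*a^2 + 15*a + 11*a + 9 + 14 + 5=6*a^2 + 26*a + 28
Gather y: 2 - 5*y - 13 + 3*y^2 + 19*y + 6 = 3*y^2 + 14*y - 5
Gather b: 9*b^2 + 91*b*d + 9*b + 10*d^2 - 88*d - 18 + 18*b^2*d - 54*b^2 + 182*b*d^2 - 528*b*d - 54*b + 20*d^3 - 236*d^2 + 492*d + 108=b^2*(18*d - 45) + b*(182*d^2 - 437*d - 45) + 20*d^3 - 226*d^2 + 404*d + 90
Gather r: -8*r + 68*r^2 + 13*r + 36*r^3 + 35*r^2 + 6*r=36*r^3 + 103*r^2 + 11*r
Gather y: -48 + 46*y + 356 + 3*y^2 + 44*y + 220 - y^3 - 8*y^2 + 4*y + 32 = -y^3 - 5*y^2 + 94*y + 560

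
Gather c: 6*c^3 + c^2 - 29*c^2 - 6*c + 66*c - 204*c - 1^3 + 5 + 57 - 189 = 6*c^3 - 28*c^2 - 144*c - 128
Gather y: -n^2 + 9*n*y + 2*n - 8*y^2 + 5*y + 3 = -n^2 + 2*n - 8*y^2 + y*(9*n + 5) + 3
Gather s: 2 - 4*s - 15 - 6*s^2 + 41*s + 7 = -6*s^2 + 37*s - 6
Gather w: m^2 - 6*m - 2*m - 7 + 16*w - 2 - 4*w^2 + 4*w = m^2 - 8*m - 4*w^2 + 20*w - 9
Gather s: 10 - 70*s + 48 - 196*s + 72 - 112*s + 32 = 162 - 378*s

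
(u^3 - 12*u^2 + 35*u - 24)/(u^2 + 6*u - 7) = (u^2 - 11*u + 24)/(u + 7)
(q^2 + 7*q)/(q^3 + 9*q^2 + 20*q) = (q + 7)/(q^2 + 9*q + 20)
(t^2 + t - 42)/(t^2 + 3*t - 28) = (t - 6)/(t - 4)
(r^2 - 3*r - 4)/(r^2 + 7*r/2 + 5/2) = 2*(r - 4)/(2*r + 5)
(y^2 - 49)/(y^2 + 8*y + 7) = (y - 7)/(y + 1)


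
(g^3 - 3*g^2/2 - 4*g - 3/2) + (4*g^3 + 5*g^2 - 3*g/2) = 5*g^3 + 7*g^2/2 - 11*g/2 - 3/2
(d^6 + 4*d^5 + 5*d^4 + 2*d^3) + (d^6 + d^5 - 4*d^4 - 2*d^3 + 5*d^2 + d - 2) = 2*d^6 + 5*d^5 + d^4 + 5*d^2 + d - 2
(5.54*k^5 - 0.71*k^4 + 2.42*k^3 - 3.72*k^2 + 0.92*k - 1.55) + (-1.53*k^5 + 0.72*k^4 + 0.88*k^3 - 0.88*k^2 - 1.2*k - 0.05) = 4.01*k^5 + 0.01*k^4 + 3.3*k^3 - 4.6*k^2 - 0.28*k - 1.6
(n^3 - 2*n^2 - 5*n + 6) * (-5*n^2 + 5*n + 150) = -5*n^5 + 15*n^4 + 165*n^3 - 355*n^2 - 720*n + 900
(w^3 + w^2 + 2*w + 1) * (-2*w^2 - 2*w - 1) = -2*w^5 - 4*w^4 - 7*w^3 - 7*w^2 - 4*w - 1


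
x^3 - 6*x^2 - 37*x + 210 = (x - 7)*(x - 5)*(x + 6)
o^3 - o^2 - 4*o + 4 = (o - 2)*(o - 1)*(o + 2)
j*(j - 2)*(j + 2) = j^3 - 4*j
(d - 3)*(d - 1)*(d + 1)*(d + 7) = d^4 + 4*d^3 - 22*d^2 - 4*d + 21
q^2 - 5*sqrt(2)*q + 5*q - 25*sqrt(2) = (q + 5)*(q - 5*sqrt(2))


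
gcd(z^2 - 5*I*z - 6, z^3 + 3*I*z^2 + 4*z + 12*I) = z - 2*I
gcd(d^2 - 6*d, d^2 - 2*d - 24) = d - 6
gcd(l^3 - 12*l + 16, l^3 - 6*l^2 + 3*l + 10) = l - 2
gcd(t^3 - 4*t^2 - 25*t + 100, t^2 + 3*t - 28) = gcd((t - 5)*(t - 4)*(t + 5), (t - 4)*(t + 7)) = t - 4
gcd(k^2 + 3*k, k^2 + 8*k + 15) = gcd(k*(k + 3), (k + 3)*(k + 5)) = k + 3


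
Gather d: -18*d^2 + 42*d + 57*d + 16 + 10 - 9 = -18*d^2 + 99*d + 17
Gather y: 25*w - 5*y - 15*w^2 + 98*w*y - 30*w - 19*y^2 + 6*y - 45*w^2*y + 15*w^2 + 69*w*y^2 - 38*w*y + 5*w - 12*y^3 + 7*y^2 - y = -12*y^3 + y^2*(69*w - 12) + y*(-45*w^2 + 60*w)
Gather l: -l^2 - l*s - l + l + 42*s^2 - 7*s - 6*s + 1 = -l^2 - l*s + 42*s^2 - 13*s + 1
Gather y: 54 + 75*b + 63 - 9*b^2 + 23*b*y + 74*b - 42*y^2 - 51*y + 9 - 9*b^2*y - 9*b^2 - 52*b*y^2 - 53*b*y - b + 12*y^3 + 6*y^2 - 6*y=-18*b^2 + 148*b + 12*y^3 + y^2*(-52*b - 36) + y*(-9*b^2 - 30*b - 57) + 126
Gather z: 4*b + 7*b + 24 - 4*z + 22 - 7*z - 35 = 11*b - 11*z + 11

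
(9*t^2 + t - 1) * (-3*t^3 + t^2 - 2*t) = -27*t^5 + 6*t^4 - 14*t^3 - 3*t^2 + 2*t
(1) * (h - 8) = h - 8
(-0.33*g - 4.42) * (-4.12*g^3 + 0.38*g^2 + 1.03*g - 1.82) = 1.3596*g^4 + 18.085*g^3 - 2.0195*g^2 - 3.952*g + 8.0444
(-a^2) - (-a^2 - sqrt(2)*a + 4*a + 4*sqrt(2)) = -4*a + sqrt(2)*a - 4*sqrt(2)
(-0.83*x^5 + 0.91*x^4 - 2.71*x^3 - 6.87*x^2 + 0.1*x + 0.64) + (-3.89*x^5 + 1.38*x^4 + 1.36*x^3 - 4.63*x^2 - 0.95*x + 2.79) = -4.72*x^5 + 2.29*x^4 - 1.35*x^3 - 11.5*x^2 - 0.85*x + 3.43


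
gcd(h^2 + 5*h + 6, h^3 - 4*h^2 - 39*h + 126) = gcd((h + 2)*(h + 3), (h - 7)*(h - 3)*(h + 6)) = 1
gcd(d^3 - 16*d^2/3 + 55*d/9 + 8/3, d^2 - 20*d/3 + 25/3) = 1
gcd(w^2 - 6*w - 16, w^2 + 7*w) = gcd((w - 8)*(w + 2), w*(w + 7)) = 1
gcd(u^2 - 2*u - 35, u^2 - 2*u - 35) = u^2 - 2*u - 35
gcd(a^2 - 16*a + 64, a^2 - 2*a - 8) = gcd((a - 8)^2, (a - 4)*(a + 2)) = 1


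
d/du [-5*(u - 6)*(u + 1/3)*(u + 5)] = -15*u^2 + 20*u/3 + 455/3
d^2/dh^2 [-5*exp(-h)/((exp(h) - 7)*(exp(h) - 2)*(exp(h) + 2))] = 5*(-16*exp(6*h) + 161*exp(5*h) - 393*exp(4*h) - 280*exp(3*h) + 328*exp(2*h) + 336*exp(h) - 784)*exp(-h)/(exp(9*h) - 21*exp(8*h) + 135*exp(7*h) - 91*exp(6*h) - 1716*exp(5*h) + 3108*exp(4*h) + 6992*exp(3*h) - 15120*exp(2*h) - 9408*exp(h) + 21952)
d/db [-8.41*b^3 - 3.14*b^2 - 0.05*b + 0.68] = -25.23*b^2 - 6.28*b - 0.05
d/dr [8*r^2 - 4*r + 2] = 16*r - 4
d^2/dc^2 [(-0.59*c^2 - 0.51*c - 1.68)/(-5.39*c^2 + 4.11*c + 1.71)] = (55.773564*c^3 + 325.472994*c^2 - 195.097518*c + 84.008016)/(156.590819*c^6 - 358.212393*c^5 + 124.107984*c^4 + 157.862223*c^3 - 39.373776*c^2 - 36.054153*c - 5.000211)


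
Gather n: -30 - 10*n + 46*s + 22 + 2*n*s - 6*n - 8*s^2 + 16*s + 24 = n*(2*s - 16) - 8*s^2 + 62*s + 16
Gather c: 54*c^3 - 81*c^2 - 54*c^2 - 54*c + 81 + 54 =54*c^3 - 135*c^2 - 54*c + 135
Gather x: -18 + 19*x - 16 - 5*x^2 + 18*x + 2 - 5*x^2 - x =-10*x^2 + 36*x - 32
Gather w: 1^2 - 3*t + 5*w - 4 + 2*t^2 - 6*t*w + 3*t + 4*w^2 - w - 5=2*t^2 + 4*w^2 + w*(4 - 6*t) - 8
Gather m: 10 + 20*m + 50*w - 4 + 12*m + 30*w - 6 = 32*m + 80*w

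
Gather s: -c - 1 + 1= -c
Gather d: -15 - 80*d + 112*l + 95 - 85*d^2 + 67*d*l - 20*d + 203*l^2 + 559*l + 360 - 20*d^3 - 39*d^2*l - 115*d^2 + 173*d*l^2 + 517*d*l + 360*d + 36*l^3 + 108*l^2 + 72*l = -20*d^3 + d^2*(-39*l - 200) + d*(173*l^2 + 584*l + 260) + 36*l^3 + 311*l^2 + 743*l + 440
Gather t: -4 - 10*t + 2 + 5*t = -5*t - 2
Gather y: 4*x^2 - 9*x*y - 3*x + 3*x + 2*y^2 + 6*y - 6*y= 4*x^2 - 9*x*y + 2*y^2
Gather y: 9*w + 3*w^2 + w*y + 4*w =3*w^2 + w*y + 13*w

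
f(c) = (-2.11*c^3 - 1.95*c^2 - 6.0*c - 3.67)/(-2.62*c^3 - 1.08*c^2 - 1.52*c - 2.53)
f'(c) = (-6.33*c^2 - 3.9*c - 6.0)/(-2.62*c^3 - 1.08*c^2 - 1.52*c - 2.53) + (7.86*c^2 + 2.16*c + 1.52)*(-2.11*c^3 - 1.95*c^2 - 6.0*c - 3.67)/(-2.62*c^3 - 1.08*c^2 - 1.52*c - 2.53)^2 = (3.5527136788005e-15*c^5 - 2.8302*c^4 - 25.0256*c^3 - 16.3473*c^2 + 1.9398*c + 9.6016)/(6.8644*c^6 + 5.6592*c^5 + 9.1312*c^4 + 16.5404*c^3 + 7.7752*c^2 + 7.6912*c + 6.4009)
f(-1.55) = 1.26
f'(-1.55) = 0.90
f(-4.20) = 0.80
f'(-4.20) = 0.02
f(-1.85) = 1.07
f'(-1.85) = 0.43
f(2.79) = 1.13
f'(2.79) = -0.16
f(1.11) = 1.71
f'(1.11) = -0.56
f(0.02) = 1.48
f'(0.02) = 1.47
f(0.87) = 1.84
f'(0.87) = -0.47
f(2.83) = 1.12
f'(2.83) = -0.15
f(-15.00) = 0.79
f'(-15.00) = -0.00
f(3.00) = 1.10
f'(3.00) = -0.14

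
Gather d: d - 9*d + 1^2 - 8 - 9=-8*d - 16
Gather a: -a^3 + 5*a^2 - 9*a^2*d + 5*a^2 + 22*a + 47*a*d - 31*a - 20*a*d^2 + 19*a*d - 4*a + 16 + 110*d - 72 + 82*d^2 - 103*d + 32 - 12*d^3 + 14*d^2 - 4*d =-a^3 + a^2*(10 - 9*d) + a*(-20*d^2 + 66*d - 13) - 12*d^3 + 96*d^2 + 3*d - 24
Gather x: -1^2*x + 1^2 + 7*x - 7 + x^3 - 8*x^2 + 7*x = x^3 - 8*x^2 + 13*x - 6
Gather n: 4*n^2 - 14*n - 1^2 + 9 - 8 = 4*n^2 - 14*n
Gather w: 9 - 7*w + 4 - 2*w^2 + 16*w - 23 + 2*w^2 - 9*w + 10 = 0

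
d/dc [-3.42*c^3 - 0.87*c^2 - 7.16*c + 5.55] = -10.26*c^2 - 1.74*c - 7.16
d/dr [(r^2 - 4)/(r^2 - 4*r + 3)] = 2*(-2*r^2 + 7*r - 8)/(r^4 - 8*r^3 + 22*r^2 - 24*r + 9)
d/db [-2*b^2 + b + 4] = 1 - 4*b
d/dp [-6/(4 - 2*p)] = -3/(p - 2)^2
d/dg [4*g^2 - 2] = 8*g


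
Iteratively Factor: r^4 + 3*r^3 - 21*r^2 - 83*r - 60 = (r + 1)*(r^3 + 2*r^2 - 23*r - 60) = (r + 1)*(r + 3)*(r^2 - r - 20) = (r - 5)*(r + 1)*(r + 3)*(r + 4)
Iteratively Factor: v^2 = (v)*(v)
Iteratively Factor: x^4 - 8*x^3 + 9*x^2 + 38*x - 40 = (x - 4)*(x^3 - 4*x^2 - 7*x + 10) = (x - 4)*(x - 1)*(x^2 - 3*x - 10) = (x - 4)*(x - 1)*(x + 2)*(x - 5)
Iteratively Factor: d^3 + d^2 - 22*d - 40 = (d + 2)*(d^2 - d - 20) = (d - 5)*(d + 2)*(d + 4)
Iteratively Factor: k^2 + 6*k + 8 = (k + 4)*(k + 2)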